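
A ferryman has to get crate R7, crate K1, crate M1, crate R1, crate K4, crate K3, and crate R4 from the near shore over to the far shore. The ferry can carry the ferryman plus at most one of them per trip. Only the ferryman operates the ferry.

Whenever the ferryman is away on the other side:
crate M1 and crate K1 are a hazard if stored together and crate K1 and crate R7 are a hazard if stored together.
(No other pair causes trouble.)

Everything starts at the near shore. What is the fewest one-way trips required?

Counting alone: the ferryman can take at most 1 across per trip to the far shore, so moving all 7 needs at least 7 loaded trips out, with a return between consecutive ones — at least 13 crossings.
The safety rule pushes this higher. Following every safe sequence of crossings, the most of the 7 that can be at the far shore as the ferry arrives there on crossing 13 is 6 — never all 7.
So no plan with fewer than 15 crossings exists, and this one achieves 15:
1. Ferryman goes to the far shore with crate K1.  [the near shore: crate K3, crate K4, crate M1, crate R1, crate R4, crate R7 | the far shore: crate K1]
2. Ferryman goes back to the near shore alone.  [the near shore: crate K3, crate K4, crate M1, crate R1, crate R4, crate R7 | the far shore: crate K1]
3. Ferryman goes to the far shore with crate R7.  [the near shore: crate K3, crate K4, crate M1, crate R1, crate R4 | the far shore: crate K1, crate R7]
4. Ferryman goes back to the near shore with crate K1.  [the near shore: crate K1, crate K3, crate K4, crate M1, crate R1, crate R4 | the far shore: crate R7]
5. Ferryman goes to the far shore with crate M1.  [the near shore: crate K1, crate K3, crate K4, crate R1, crate R4 | the far shore: crate M1, crate R7]
6. Ferryman goes back to the near shore alone.  [the near shore: crate K1, crate K3, crate K4, crate R1, crate R4 | the far shore: crate M1, crate R7]
7. Ferryman goes to the far shore with crate R1.  [the near shore: crate K1, crate K3, crate K4, crate R4 | the far shore: crate M1, crate R1, crate R7]
8. Ferryman goes back to the near shore alone.  [the near shore: crate K1, crate K3, crate K4, crate R4 | the far shore: crate M1, crate R1, crate R7]
9. Ferryman goes to the far shore with crate K4.  [the near shore: crate K1, crate K3, crate R4 | the far shore: crate K4, crate M1, crate R1, crate R7]
10. Ferryman goes back to the near shore alone.  [the near shore: crate K1, crate K3, crate R4 | the far shore: crate K4, crate M1, crate R1, crate R7]
11. Ferryman goes to the far shore with crate K3.  [the near shore: crate K1, crate R4 | the far shore: crate K3, crate K4, crate M1, crate R1, crate R7]
12. Ferryman goes back to the near shore alone.  [the near shore: crate K1, crate R4 | the far shore: crate K3, crate K4, crate M1, crate R1, crate R7]
13. Ferryman goes to the far shore with crate R4.  [the near shore: crate K1 | the far shore: crate K3, crate K4, crate M1, crate R1, crate R4, crate R7]
14. Ferryman goes back to the near shore alone.  [the near shore: crate K1 | the far shore: crate K3, crate K4, crate M1, crate R1, crate R4, crate R7]
15. Ferryman goes to the far shore with crate K1.  [the near shore: — | the far shore: crate K1, crate K3, crate K4, crate M1, crate R1, crate R4, crate R7]

15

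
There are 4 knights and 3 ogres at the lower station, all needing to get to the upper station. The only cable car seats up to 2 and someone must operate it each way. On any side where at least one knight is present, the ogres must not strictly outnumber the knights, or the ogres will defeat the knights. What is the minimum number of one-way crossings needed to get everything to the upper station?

Counting alone: each trip to the upper station takes at most 2 across and each return brings at least 1 back, so after t trips out (and t−1 returns) at most 2t − (t−1) of the 7 are across; that first reaches 7 at t = 6, so at least 11 crossings are needed.
The plan below uses exactly 11 crossings, so it is optimal:
1. 2 ogres → the upper station.  (the lower station: 4K 1O; the upper station: 0K 2O)
2. 1 ogre ← the lower station.  (the lower station: 4K 2O; the upper station: 0K 1O)
3. 2 ogres → the upper station.  (the lower station: 4K 0O; the upper station: 0K 3O)
4. 1 ogre ← the lower station.  (the lower station: 4K 1O; the upper station: 0K 2O)
5. 2 knights → the upper station.  (the lower station: 2K 1O; the upper station: 2K 2O)
6. 1 ogre ← the lower station.  (the lower station: 2K 2O; the upper station: 2K 1O)
7. 1 knight and 1 ogre → the upper station.  (the lower station: 1K 1O; the upper station: 3K 2O)
8. 1 knight ← the lower station.  (the lower station: 2K 1O; the upper station: 2K 2O)
9. 1 knight and 1 ogre → the upper station.  (the lower station: 1K 0O; the upper station: 3K 3O)
10. 1 ogre ← the lower station.  (the lower station: 1K 1O; the upper station: 3K 2O)
11. 1 knight and 1 ogre → the upper station.  (the lower station: 0K 0O; the upper station: 4K 3O)

11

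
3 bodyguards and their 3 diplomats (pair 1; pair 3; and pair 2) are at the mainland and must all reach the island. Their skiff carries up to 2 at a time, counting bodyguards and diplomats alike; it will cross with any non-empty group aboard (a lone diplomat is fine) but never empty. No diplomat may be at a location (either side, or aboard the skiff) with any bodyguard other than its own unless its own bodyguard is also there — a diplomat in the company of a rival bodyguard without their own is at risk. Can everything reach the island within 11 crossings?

Yes

Yes — this plan uses 11 crossings (≤ 11):
1. bodyguard 1 and diplomat 1 cross → the island.
2. bodyguard 1 crosses ← the mainland.
3. diplomat 2 and diplomat 3 cross → the island.
4. diplomat 1 crosses ← the mainland.
5. bodyguard 2 and bodyguard 3 cross → the island.
6. bodyguard 3 and diplomat 3 cross ← the mainland.
7. bodyguard 1 and bodyguard 3 cross → the island.
8. diplomat 2 crosses ← the mainland.
9. diplomat 1 and diplomat 3 cross → the island.
10. bodyguard 2 crosses ← the mainland.
11. bodyguard 2 and diplomat 2 cross → the island.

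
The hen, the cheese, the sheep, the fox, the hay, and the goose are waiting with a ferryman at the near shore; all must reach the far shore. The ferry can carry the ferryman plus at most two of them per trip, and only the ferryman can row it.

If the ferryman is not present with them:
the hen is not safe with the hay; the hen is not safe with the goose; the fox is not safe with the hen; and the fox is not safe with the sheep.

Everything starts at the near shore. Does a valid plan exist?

1. Ferryman goes to the far shore with the hen and the sheep.
2. Ferryman goes back to the near shore alone.
3. Ferryman goes to the far shore with the cheese.
4. Ferryman goes back to the near shore alone.
5. Ferryman goes to the far shore with the goose and the hay.
6. Ferryman goes back to the near shore with the hen.
7. Ferryman goes to the far shore with the fox and the hen.

Yes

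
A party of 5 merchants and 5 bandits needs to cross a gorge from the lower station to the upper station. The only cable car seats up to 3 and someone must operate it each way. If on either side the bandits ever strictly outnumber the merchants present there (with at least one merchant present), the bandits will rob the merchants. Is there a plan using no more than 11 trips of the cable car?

Yes

Yes — this plan uses 11 crossings (≤ 11):
1. 2 bandits → the upper station.  (the lower station: 5M 3B; the upper station: 0M 2B)
2. 1 bandit ← the lower station.  (the lower station: 5M 4B; the upper station: 0M 1B)
3. 3 bandits → the upper station.  (the lower station: 5M 1B; the upper station: 0M 4B)
4. 1 bandit ← the lower station.  (the lower station: 5M 2B; the upper station: 0M 3B)
5. 3 merchants → the upper station.  (the lower station: 2M 2B; the upper station: 3M 3B)
6. 1 merchant and 1 bandit ← the lower station.  (the lower station: 3M 3B; the upper station: 2M 2B)
7. 3 merchants → the upper station.  (the lower station: 0M 3B; the upper station: 5M 2B)
8. 1 bandit ← the lower station.  (the lower station: 0M 4B; the upper station: 5M 1B)
9. 2 bandits → the upper station.  (the lower station: 0M 2B; the upper station: 5M 3B)
10. 1 bandit ← the lower station.  (the lower station: 0M 3B; the upper station: 5M 2B)
11. 3 bandits → the upper station.  (the lower station: 0M 0B; the upper station: 5M 5B)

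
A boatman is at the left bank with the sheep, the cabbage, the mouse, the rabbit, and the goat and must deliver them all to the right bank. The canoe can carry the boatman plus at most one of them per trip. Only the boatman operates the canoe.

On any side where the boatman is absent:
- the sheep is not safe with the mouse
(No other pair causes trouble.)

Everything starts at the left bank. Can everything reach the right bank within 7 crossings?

Counting alone: the boatman can take at most 1 across per trip to the right bank, so moving all 5 needs at least 5 loaded trips out, with a return between consecutive ones — at least 9 crossings.
Since 7 < 9, 7 crossings cannot be enough. (The shortest complete plan in fact takes 9:)
1. Boatman goes to the right bank with the sheep.  [the left bank: the cabbage, the goat, the mouse, the rabbit | the right bank: the sheep]
2. Boatman goes back to the left bank alone.  [the left bank: the cabbage, the goat, the mouse, the rabbit | the right bank: the sheep]
3. Boatman goes to the right bank with the cabbage.  [the left bank: the goat, the mouse, the rabbit | the right bank: the cabbage, the sheep]
4. Boatman goes back to the left bank alone.  [the left bank: the goat, the mouse, the rabbit | the right bank: the cabbage, the sheep]
5. Boatman goes to the right bank with the rabbit.  [the left bank: the goat, the mouse | the right bank: the cabbage, the rabbit, the sheep]
6. Boatman goes back to the left bank alone.  [the left bank: the goat, the mouse | the right bank: the cabbage, the rabbit, the sheep]
7. Boatman goes to the right bank with the goat.  [the left bank: the mouse | the right bank: the cabbage, the goat, the rabbit, the sheep]
8. Boatman goes back to the left bank alone.  [the left bank: the mouse | the right bank: the cabbage, the goat, the rabbit, the sheep]
9. Boatman goes to the right bank with the mouse.  [the left bank: — | the right bank: the cabbage, the goat, the mouse, the rabbit, the sheep]

No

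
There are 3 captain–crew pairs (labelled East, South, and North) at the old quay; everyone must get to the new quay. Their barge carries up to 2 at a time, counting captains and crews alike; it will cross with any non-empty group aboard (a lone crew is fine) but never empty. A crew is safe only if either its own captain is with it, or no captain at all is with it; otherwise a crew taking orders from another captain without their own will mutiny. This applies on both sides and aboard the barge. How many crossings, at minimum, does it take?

11

Counting alone: each trip to the new quay takes at most 2 across and each return brings at least 1 back, so after t trips out (and t−1 returns) at most 2t − (t−1) of the 6 are across; that first reaches 6 at t = 5, so at least 9 crossings are needed.
The safety rule pushes this higher. Following every safe sequence of crossings, the most of the 6 that can be at the new quay as the barge arrives there on crossing 9 is 5 — never all 6.
So no plan with fewer than 11 crossings exists, and this one achieves 11:
1. captain East and crew East cross → the new quay.
2. captain East crosses ← the old quay.
3. crew North and crew South cross → the new quay.
4. crew East crosses ← the old quay.
5. captain North and captain South cross → the new quay.
6. captain South and crew South cross ← the old quay.
7. captain East and captain South cross → the new quay.
8. crew North crosses ← the old quay.
9. crew East and crew South cross → the new quay.
10. captain North crosses ← the old quay.
11. captain North and crew North cross → the new quay.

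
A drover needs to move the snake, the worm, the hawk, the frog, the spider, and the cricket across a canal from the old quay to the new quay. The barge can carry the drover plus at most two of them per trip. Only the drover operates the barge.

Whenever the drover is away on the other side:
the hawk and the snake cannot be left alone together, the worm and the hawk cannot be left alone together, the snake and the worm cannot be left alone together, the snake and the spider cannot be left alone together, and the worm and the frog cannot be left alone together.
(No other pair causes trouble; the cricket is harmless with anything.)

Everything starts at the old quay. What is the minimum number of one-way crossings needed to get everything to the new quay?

9

Counting alone: the drover can take at most 2 across per trip to the new quay, so moving all 6 needs at least 3 loaded trips out, with a return between consecutive ones — at least 5 crossings.
The safety rule pushes this higher. Following every safe sequence of crossings, the most of the 6 that can be at the new quay as the barge arrives there on crossings 5, 7 is 4, 5 respectively — never all 6.
So no plan with fewer than 9 crossings exists, and this one achieves 9:
1. Drover goes to the new quay with the snake and the worm.
2. Drover goes back to the old quay with the snake.
3. Drover goes to the new quay with the frog and the snake.
4. Drover goes back to the old quay with the worm.
5. Drover goes to the new quay with the cricket and the worm.
6. Drover goes back to the old quay with the worm.
7. Drover goes to the new quay with the hawk and the spider.
8. Drover goes back to the old quay with the snake.
9. Drover goes to the new quay with the snake and the worm.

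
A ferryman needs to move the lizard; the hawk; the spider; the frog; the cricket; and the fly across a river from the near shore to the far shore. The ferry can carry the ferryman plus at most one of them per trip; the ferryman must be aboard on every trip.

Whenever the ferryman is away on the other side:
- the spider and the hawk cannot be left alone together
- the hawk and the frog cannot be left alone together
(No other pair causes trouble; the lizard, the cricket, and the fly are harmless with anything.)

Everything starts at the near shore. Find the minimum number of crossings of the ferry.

Counting alone: the ferryman can take at most 1 across per trip to the far shore, so moving all 6 needs at least 6 loaded trips out, with a return between consecutive ones — at least 11 crossings.
The safety rule pushes this higher. Following every safe sequence of crossings, the most of the 6 that can be at the far shore as the ferry arrives there on crossing 11 is 5 — never all 6.
So no plan with fewer than 13 crossings exists, and this one achieves 13:
1. Ferryman goes to the far shore with the hawk.
2. Ferryman goes back to the near shore alone.
3. Ferryman goes to the far shore with the lizard.
4. Ferryman goes back to the near shore alone.
5. Ferryman goes to the far shore with the spider.
6. Ferryman goes back to the near shore with the hawk.
7. Ferryman goes to the far shore with the frog.
8. Ferryman goes back to the near shore alone.
9. Ferryman goes to the far shore with the cricket.
10. Ferryman goes back to the near shore alone.
11. Ferryman goes to the far shore with the fly.
12. Ferryman goes back to the near shore alone.
13. Ferryman goes to the far shore with the hawk.

13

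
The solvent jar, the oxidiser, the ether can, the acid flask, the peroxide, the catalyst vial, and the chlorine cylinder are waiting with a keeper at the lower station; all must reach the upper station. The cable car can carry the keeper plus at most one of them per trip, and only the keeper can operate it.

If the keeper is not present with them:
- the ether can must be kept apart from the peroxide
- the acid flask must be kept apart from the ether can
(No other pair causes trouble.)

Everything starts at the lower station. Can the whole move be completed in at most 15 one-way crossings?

Yes

Yes — this plan uses 15 crossings (≤ 15):
1. Keeper goes to the upper station with the ether can.
2. Keeper goes back to the lower station alone.
3. Keeper goes to the upper station with the solvent jar.
4. Keeper goes back to the lower station alone.
5. Keeper goes to the upper station with the oxidiser.
6. Keeper goes back to the lower station alone.
7. Keeper goes to the upper station with the acid flask.
8. Keeper goes back to the lower station with the ether can.
9. Keeper goes to the upper station with the peroxide.
10. Keeper goes back to the lower station alone.
11. Keeper goes to the upper station with the catalyst vial.
12. Keeper goes back to the lower station alone.
13. Keeper goes to the upper station with the chlorine cylinder.
14. Keeper goes back to the lower station alone.
15. Keeper goes to the upper station with the ether can.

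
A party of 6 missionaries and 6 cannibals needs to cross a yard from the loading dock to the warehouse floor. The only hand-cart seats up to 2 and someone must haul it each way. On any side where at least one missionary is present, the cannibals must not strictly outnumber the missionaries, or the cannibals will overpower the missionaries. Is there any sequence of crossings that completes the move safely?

Following every safe sequence of crossings from the start, the most of the 12 that can be at the warehouse floor as the hand-cart arrives there on crossings 1, 3, 5, 7, 9 is 2, 3, 4, 5, 6 respectively; the best ever achieved is 6 of 12.
From crossing 11 on, no configuration arises that was not already reachable earlier: only 15 distinct safe configurations (who is on which side, and where the hand-cart is) can ever be reached, none of them has everyone across, and every continuation just revisits them. They are: 0 missionaries + 0 cannibals across (hand-cart back at the start); 0 missionaries + 1 cannibal across (hand-cart there); 0 missionaries + 1 cannibal across (hand-cart back at the start); 0 missionaries + 2 cannibals across (hand-cart there); 0 missionaries + 2 cannibals across (hand-cart back at the start); 0 missionaries + 3 cannibals across (hand-cart there); 0 missionaries + 3 cannibals across (hand-cart back at the start); 0 missionaries + 4 cannibals across (hand-cart there); 0 missionaries + 4 cannibals across (hand-cart back at the start); 0 missionaries + 5 cannibals across (hand-cart there); 0 missionaries + 5 cannibals across (hand-cart back at the start); 0 missionaries + 6 cannibals across (hand-cart there); 1 missionary + 1 cannibal across (hand-cart there); 1 missionary + 1 cannibal across (hand-cart back at the start); 2 missionaries + 2 cannibals across (hand-cart there). So no valid plan exists.

No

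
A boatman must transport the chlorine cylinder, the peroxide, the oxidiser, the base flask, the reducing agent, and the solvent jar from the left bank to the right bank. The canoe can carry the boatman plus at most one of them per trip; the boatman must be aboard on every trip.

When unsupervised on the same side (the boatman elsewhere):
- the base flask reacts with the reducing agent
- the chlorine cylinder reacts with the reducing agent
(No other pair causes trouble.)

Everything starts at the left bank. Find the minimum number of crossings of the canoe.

13

Counting alone: the boatman can take at most 1 across per trip to the right bank, so moving all 6 needs at least 6 loaded trips out, with a return between consecutive ones — at least 11 crossings.
The safety rule pushes this higher. Following every safe sequence of crossings, the most of the 6 that can be at the right bank as the canoe arrives there on crossing 11 is 5 — never all 6.
So no plan with fewer than 13 crossings exists, and this one achieves 13:
1. Boatman goes to the right bank with the reducing agent.
2. Boatman goes back to the left bank alone.
3. Boatman goes to the right bank with the chlorine cylinder.
4. Boatman goes back to the left bank with the reducing agent.
5. Boatman goes to the right bank with the base flask.
6. Boatman goes back to the left bank alone.
7. Boatman goes to the right bank with the peroxide.
8. Boatman goes back to the left bank alone.
9. Boatman goes to the right bank with the oxidiser.
10. Boatman goes back to the left bank alone.
11. Boatman goes to the right bank with the solvent jar.
12. Boatman goes back to the left bank alone.
13. Boatman goes to the right bank with the reducing agent.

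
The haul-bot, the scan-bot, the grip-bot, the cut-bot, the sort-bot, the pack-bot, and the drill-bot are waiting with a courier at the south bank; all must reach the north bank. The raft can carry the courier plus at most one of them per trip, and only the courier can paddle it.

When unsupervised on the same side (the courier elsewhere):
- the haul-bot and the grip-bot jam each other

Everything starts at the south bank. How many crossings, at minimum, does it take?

13

Counting alone: the courier can take at most 1 across per trip to the north bank, so moving all 7 needs at least 7 loaded trips out, with a return between consecutive ones — at least 13 crossings.
The plan below uses exactly 13 crossings, so it is optimal:
1. Courier goes to the north bank with the haul-bot.
2. Courier goes back to the south bank alone.
3. Courier goes to the north bank with the scan-bot.
4. Courier goes back to the south bank alone.
5. Courier goes to the north bank with the cut-bot.
6. Courier goes back to the south bank alone.
7. Courier goes to the north bank with the sort-bot.
8. Courier goes back to the south bank alone.
9. Courier goes to the north bank with the pack-bot.
10. Courier goes back to the south bank alone.
11. Courier goes to the north bank with the drill-bot.
12. Courier goes back to the south bank alone.
13. Courier goes to the north bank with the grip-bot.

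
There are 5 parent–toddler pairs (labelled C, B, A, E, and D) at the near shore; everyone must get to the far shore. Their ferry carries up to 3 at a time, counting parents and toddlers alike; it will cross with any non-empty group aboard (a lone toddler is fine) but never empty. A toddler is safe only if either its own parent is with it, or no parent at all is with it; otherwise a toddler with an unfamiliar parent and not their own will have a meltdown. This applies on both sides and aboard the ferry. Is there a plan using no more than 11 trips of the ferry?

Yes — this plan uses 11 crossings (≤ 11):
1. parent C and toddler C cross → the far shore.
2. parent C crosses ← the near shore.
3. toddler A, toddler B, and toddler E cross → the far shore.
4. toddler C crosses ← the near shore.
5. parent A, parent B, and parent E cross → the far shore.
6. parent B and toddler B cross ← the near shore.
7. parent B, parent C, and parent D cross → the far shore.
8. toddler A crosses ← the near shore.
9. toddler B and toddler C cross → the far shore.
10. toddler C crosses ← the near shore.
11. toddler A, toddler C, and toddler D cross → the far shore.

Yes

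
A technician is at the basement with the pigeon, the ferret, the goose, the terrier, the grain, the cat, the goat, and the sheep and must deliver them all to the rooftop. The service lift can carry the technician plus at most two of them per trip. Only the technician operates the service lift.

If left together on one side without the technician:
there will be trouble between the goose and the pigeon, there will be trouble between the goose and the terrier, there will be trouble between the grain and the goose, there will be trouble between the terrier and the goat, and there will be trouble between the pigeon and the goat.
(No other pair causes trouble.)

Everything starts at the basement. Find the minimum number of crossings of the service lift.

Counting alone: the technician can take at most 2 across per trip to the rooftop, so moving all 8 needs at least 4 loaded trips out, with a return between consecutive ones — at least 7 crossings.
The safety rule pushes this higher. Following every safe sequence of crossings, the most of the 8 that can be at the rooftop as the service lift arrives there on crossing 7 is 7 — never all 8.
So no plan with fewer than 9 crossings exists, and this one achieves 9:
1. Technician goes to the rooftop with the goat and the goose.  [the basement: the cat, the ferret, the grain, the pigeon, the sheep, the terrier | the rooftop: the goat, the goose]
2. Technician goes back to the basement alone.  [the basement: the cat, the ferret, the grain, the pigeon, the sheep, the terrier | the rooftop: the goat, the goose]
3. Technician goes to the rooftop with the ferret and the pigeon.  [the basement: the cat, the grain, the sheep, the terrier | the rooftop: the ferret, the goat, the goose, the pigeon]
4. Technician goes back to the basement with the goat and the goose.  [the basement: the cat, the goat, the goose, the grain, the sheep, the terrier | the rooftop: the ferret, the pigeon]
5. Technician goes to the rooftop with the grain and the terrier.  [the basement: the cat, the goat, the goose, the sheep | the rooftop: the ferret, the grain, the pigeon, the terrier]
6. Technician goes back to the basement alone.  [the basement: the cat, the goat, the goose, the sheep | the rooftop: the ferret, the grain, the pigeon, the terrier]
7. Technician goes to the rooftop with the cat and the sheep.  [the basement: the goat, the goose | the rooftop: the cat, the ferret, the grain, the pigeon, the sheep, the terrier]
8. Technician goes back to the basement alone.  [the basement: the goat, the goose | the rooftop: the cat, the ferret, the grain, the pigeon, the sheep, the terrier]
9. Technician goes to the rooftop with the goat and the goose.  [the basement: — | the rooftop: the cat, the ferret, the goat, the goose, the grain, the pigeon, the sheep, the terrier]

9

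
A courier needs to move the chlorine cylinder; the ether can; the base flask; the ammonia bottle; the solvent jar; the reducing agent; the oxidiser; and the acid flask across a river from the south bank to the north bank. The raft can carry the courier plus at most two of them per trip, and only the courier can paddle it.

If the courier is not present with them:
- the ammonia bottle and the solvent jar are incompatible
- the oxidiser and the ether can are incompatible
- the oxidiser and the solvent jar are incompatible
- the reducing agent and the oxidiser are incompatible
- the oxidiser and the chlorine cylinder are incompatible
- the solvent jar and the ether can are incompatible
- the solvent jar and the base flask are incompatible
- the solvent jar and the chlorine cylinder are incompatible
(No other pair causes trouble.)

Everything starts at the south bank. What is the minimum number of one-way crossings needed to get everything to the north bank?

13

Counting alone: the courier can take at most 2 across per trip to the north bank, so moving all 8 needs at least 4 loaded trips out, with a return between consecutive ones — at least 7 crossings.
The safety rule pushes this higher. Following every safe sequence of crossings, the most of the 8 that can be at the north bank as the raft arrives there on crossings 7, 9, 11 is 5, 6, 7 respectively — never all 8.
So no plan with fewer than 13 crossings exists, and this one achieves 13:
1. Courier goes to the north bank with the oxidiser and the solvent jar.  [the south bank: the acid flask, the ammonia bottle, the base flask, the chlorine cylinder, the ether can, the reducing agent | the north bank: the oxidiser, the solvent jar]
2. Courier goes back to the south bank with the solvent jar.  [the south bank: the acid flask, the ammonia bottle, the base flask, the chlorine cylinder, the ether can, the reducing agent, the solvent jar | the north bank: the oxidiser]
3. Courier goes to the north bank with the base flask and the solvent jar.  [the south bank: the acid flask, the ammonia bottle, the chlorine cylinder, the ether can, the reducing agent | the north bank: the base flask, the oxidiser, the solvent jar]
4. Courier goes back to the south bank with the solvent jar.  [the south bank: the acid flask, the ammonia bottle, the chlorine cylinder, the ether can, the reducing agent, the solvent jar | the north bank: the base flask, the oxidiser]
5. Courier goes to the north bank with the ammonia bottle and the solvent jar.  [the south bank: the acid flask, the chlorine cylinder, the ether can, the reducing agent | the north bank: the ammonia bottle, the base flask, the oxidiser, the solvent jar]
6. Courier goes back to the south bank with the solvent jar.  [the south bank: the acid flask, the chlorine cylinder, the ether can, the reducing agent, the solvent jar | the north bank: the ammonia bottle, the base flask, the oxidiser]
7. Courier goes to the north bank with the chlorine cylinder and the ether can.  [the south bank: the acid flask, the reducing agent, the solvent jar | the north bank: the ammonia bottle, the base flask, the chlorine cylinder, the ether can, the oxidiser]
8. Courier goes back to the south bank with the oxidiser.  [the south bank: the acid flask, the oxidiser, the reducing agent, the solvent jar | the north bank: the ammonia bottle, the base flask, the chlorine cylinder, the ether can]
9. Courier goes to the north bank with the reducing agent and the solvent jar.  [the south bank: the acid flask, the oxidiser | the north bank: the ammonia bottle, the base flask, the chlorine cylinder, the ether can, the reducing agent, the solvent jar]
10. Courier goes back to the south bank with the solvent jar.  [the south bank: the acid flask, the oxidiser, the solvent jar | the north bank: the ammonia bottle, the base flask, the chlorine cylinder, the ether can, the reducing agent]
11. Courier goes to the north bank with the acid flask and the solvent jar.  [the south bank: the oxidiser | the north bank: the acid flask, the ammonia bottle, the base flask, the chlorine cylinder, the ether can, the reducing agent, the solvent jar]
12. Courier goes back to the south bank with the solvent jar.  [the south bank: the oxidiser, the solvent jar | the north bank: the acid flask, the ammonia bottle, the base flask, the chlorine cylinder, the ether can, the reducing agent]
13. Courier goes to the north bank with the oxidiser and the solvent jar.  [the south bank: — | the north bank: the acid flask, the ammonia bottle, the base flask, the chlorine cylinder, the ether can, the oxidiser, the reducing agent, the solvent jar]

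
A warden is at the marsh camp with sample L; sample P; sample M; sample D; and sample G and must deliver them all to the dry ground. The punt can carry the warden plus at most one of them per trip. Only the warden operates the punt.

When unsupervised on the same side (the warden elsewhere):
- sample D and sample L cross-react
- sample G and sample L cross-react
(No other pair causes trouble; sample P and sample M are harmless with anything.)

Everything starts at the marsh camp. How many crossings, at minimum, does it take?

11

Counting alone: the warden can take at most 1 across per trip to the dry ground, so moving all 5 needs at least 5 loaded trips out, with a return between consecutive ones — at least 9 crossings.
The safety rule pushes this higher. Following every safe sequence of crossings, the most of the 5 that can be at the dry ground as the punt arrives there on crossing 9 is 4 — never all 5.
So no plan with fewer than 11 crossings exists, and this one achieves 11:
1. Warden goes to the dry ground with sample L.
2. Warden goes back to the marsh camp alone.
3. Warden goes to the dry ground with sample P.
4. Warden goes back to the marsh camp alone.
5. Warden goes to the dry ground with sample M.
6. Warden goes back to the marsh camp alone.
7. Warden goes to the dry ground with sample D.
8. Warden goes back to the marsh camp with sample L.
9. Warden goes to the dry ground with sample G.
10. Warden goes back to the marsh camp alone.
11. Warden goes to the dry ground with sample L.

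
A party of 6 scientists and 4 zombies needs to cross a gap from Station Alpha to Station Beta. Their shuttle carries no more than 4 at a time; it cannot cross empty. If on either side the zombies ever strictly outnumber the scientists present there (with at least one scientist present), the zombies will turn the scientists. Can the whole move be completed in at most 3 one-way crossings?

Counting alone: each trip to Station Beta takes at most 4 across and each return brings at least 1 back, so after t trips out (and t−1 returns) at most 4t − (t−1) of the 10 are across; that first reaches 10 at t = 3, so at least 5 crossings are needed.
Since 3 < 5, 3 crossings cannot be enough. (The shortest complete plan in fact takes 5:)
1. 4 zombies → Station Beta.  (Station Alpha: 6S 0Z; Station Beta: 0S 4Z)
2. 1 zombie ← Station Alpha.  (Station Alpha: 6S 1Z; Station Beta: 0S 3Z)
3. 4 scientists → Station Beta.  (Station Alpha: 2S 1Z; Station Beta: 4S 3Z)
4. 1 zombie ← Station Alpha.  (Station Alpha: 2S 2Z; Station Beta: 4S 2Z)
5. 2 scientists and 2 zombies → Station Beta.  (Station Alpha: 0S 0Z; Station Beta: 6S 4Z)

No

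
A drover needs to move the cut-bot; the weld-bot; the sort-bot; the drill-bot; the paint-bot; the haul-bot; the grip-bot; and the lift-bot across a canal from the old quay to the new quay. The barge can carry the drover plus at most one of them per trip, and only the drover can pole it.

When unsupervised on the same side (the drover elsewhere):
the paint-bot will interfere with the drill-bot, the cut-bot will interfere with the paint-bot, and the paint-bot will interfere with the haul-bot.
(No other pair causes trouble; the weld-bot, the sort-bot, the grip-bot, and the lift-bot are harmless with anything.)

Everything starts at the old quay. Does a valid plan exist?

No

Following every safe sequence of crossings from the start, the most of the 8 that can be at the new quay as the barge arrives there on crossings 1, 3, 5, 7, 9, 11 is 1, 2, 3, 4, 5, 6 respectively; the best ever achieved is 6 of 8.
From crossing 13 on, no configuration arises that was not already reachable earlier: only 144 distinct safe configurations (who is on which side, and where the barge is) can ever be reached, none of them has everyone across, and every continuation just revisits them. So no valid plan exists.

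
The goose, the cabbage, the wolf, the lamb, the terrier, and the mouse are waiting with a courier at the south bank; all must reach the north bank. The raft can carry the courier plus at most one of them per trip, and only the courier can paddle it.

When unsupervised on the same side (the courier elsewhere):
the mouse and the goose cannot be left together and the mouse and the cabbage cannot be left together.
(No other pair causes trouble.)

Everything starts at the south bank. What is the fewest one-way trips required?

13

Counting alone: the courier can take at most 1 across per trip to the north bank, so moving all 6 needs at least 6 loaded trips out, with a return between consecutive ones — at least 11 crossings.
The safety rule pushes this higher. Following every safe sequence of crossings, the most of the 6 that can be at the north bank as the raft arrives there on crossing 11 is 5 — never all 6.
So no plan with fewer than 13 crossings exists, and this one achieves 13:
1. Courier goes to the north bank with the mouse.  [the south bank: the cabbage, the goose, the lamb, the terrier, the wolf | the north bank: the mouse]
2. Courier goes back to the south bank alone.  [the south bank: the cabbage, the goose, the lamb, the terrier, the wolf | the north bank: the mouse]
3. Courier goes to the north bank with the goose.  [the south bank: the cabbage, the lamb, the terrier, the wolf | the north bank: the goose, the mouse]
4. Courier goes back to the south bank with the mouse.  [the south bank: the cabbage, the lamb, the mouse, the terrier, the wolf | the north bank: the goose]
5. Courier goes to the north bank with the cabbage.  [the south bank: the lamb, the mouse, the terrier, the wolf | the north bank: the cabbage, the goose]
6. Courier goes back to the south bank alone.  [the south bank: the lamb, the mouse, the terrier, the wolf | the north bank: the cabbage, the goose]
7. Courier goes to the north bank with the wolf.  [the south bank: the lamb, the mouse, the terrier | the north bank: the cabbage, the goose, the wolf]
8. Courier goes back to the south bank alone.  [the south bank: the lamb, the mouse, the terrier | the north bank: the cabbage, the goose, the wolf]
9. Courier goes to the north bank with the lamb.  [the south bank: the mouse, the terrier | the north bank: the cabbage, the goose, the lamb, the wolf]
10. Courier goes back to the south bank alone.  [the south bank: the mouse, the terrier | the north bank: the cabbage, the goose, the lamb, the wolf]
11. Courier goes to the north bank with the terrier.  [the south bank: the mouse | the north bank: the cabbage, the goose, the lamb, the terrier, the wolf]
12. Courier goes back to the south bank alone.  [the south bank: the mouse | the north bank: the cabbage, the goose, the lamb, the terrier, the wolf]
13. Courier goes to the north bank with the mouse.  [the south bank: — | the north bank: the cabbage, the goose, the lamb, the mouse, the terrier, the wolf]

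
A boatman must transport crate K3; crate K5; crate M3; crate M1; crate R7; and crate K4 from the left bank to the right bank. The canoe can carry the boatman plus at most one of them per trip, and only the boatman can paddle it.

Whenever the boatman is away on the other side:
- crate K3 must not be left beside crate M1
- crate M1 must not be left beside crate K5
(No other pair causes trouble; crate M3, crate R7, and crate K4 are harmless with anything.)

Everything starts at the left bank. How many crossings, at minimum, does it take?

Counting alone: the boatman can take at most 1 across per trip to the right bank, so moving all 6 needs at least 6 loaded trips out, with a return between consecutive ones — at least 11 crossings.
The safety rule pushes this higher. Following every safe sequence of crossings, the most of the 6 that can be at the right bank as the canoe arrives there on crossing 11 is 5 — never all 6.
So no plan with fewer than 13 crossings exists, and this one achieves 13:
1. Boatman goes to the right bank with crate M1.  [the left bank: crate K3, crate K4, crate K5, crate M3, crate R7 | the right bank: crate M1]
2. Boatman goes back to the left bank alone.  [the left bank: crate K3, crate K4, crate K5, crate M3, crate R7 | the right bank: crate M1]
3. Boatman goes to the right bank with crate K3.  [the left bank: crate K4, crate K5, crate M3, crate R7 | the right bank: crate K3, crate M1]
4. Boatman goes back to the left bank with crate M1.  [the left bank: crate K4, crate K5, crate M1, crate M3, crate R7 | the right bank: crate K3]
5. Boatman goes to the right bank with crate K5.  [the left bank: crate K4, crate M1, crate M3, crate R7 | the right bank: crate K3, crate K5]
6. Boatman goes back to the left bank alone.  [the left bank: crate K4, crate M1, crate M3, crate R7 | the right bank: crate K3, crate K5]
7. Boatman goes to the right bank with crate M3.  [the left bank: crate K4, crate M1, crate R7 | the right bank: crate K3, crate K5, crate M3]
8. Boatman goes back to the left bank alone.  [the left bank: crate K4, crate M1, crate R7 | the right bank: crate K3, crate K5, crate M3]
9. Boatman goes to the right bank with crate R7.  [the left bank: crate K4, crate M1 | the right bank: crate K3, crate K5, crate M3, crate R7]
10. Boatman goes back to the left bank alone.  [the left bank: crate K4, crate M1 | the right bank: crate K3, crate K5, crate M3, crate R7]
11. Boatman goes to the right bank with crate K4.  [the left bank: crate M1 | the right bank: crate K3, crate K4, crate K5, crate M3, crate R7]
12. Boatman goes back to the left bank alone.  [the left bank: crate M1 | the right bank: crate K3, crate K4, crate K5, crate M3, crate R7]
13. Boatman goes to the right bank with crate M1.  [the left bank: — | the right bank: crate K3, crate K4, crate K5, crate M1, crate M3, crate R7]

13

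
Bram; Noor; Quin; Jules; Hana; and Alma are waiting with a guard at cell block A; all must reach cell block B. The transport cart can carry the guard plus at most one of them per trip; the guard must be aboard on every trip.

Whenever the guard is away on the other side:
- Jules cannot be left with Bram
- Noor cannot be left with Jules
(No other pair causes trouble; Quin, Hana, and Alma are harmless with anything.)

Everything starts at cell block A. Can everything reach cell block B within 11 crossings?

Counting alone: the guard can take at most 1 across per trip to cell block B, so moving all 6 needs at least 6 loaded trips out, with a return between consecutive ones — at least 11 crossings.
The safety rule pushes this higher. Following every safe sequence of crossings, the most of the 6 that can be at cell block B as the transport cart arrives there on crossing 11 is 5 — never all 6.
So the move cannot be finished within 11 crossings. (The shortest complete plan takes 13:)
1. Guard goes to cell block B with Jules.
2. Guard goes back to cell block A alone.
3. Guard goes to cell block B with Bram.
4. Guard goes back to cell block A with Jules.
5. Guard goes to cell block B with Noor.
6. Guard goes back to cell block A alone.
7. Guard goes to cell block B with Quin.
8. Guard goes back to cell block A alone.
9. Guard goes to cell block B with Hana.
10. Guard goes back to cell block A alone.
11. Guard goes to cell block B with Alma.
12. Guard goes back to cell block A alone.
13. Guard goes to cell block B with Jules.

No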